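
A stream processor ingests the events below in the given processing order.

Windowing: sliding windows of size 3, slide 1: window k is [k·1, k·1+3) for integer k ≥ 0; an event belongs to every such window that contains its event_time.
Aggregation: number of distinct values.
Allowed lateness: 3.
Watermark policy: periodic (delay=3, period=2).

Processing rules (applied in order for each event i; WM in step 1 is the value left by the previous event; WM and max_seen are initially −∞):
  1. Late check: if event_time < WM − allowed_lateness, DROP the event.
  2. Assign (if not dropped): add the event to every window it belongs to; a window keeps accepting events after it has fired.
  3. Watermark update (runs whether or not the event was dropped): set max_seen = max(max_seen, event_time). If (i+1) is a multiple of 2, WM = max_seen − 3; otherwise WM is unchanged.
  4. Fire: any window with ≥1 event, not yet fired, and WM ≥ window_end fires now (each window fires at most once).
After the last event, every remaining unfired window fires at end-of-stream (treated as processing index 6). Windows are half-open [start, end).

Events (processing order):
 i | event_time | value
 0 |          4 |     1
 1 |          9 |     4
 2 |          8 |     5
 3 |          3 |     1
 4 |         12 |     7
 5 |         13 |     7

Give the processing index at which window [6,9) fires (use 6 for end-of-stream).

i=0 t=4 v=1: → [4,7),[3,6),[2,5); WM=−∞
i=1 t=9 v=4: → [9,12),[8,11),[7,10); WM=6; [2,5) fires=1 [3,6) fires=1
i=2 t=8 v=5: → [8,11),[7,10),[6,9); WM=6
i=3 t=3 v=1: → [3,6),[2,5),[1,4); WM=6; [1,4) fires=1
i=4 t=12 v=7: → [12,15),[11,14),[10,13); WM=6
i=5 t=13 v=7: → [13,16),[12,15),[11,14); WM=10; [4,7) fires=1 [6,9) fires=1 [7,10) fires=2

5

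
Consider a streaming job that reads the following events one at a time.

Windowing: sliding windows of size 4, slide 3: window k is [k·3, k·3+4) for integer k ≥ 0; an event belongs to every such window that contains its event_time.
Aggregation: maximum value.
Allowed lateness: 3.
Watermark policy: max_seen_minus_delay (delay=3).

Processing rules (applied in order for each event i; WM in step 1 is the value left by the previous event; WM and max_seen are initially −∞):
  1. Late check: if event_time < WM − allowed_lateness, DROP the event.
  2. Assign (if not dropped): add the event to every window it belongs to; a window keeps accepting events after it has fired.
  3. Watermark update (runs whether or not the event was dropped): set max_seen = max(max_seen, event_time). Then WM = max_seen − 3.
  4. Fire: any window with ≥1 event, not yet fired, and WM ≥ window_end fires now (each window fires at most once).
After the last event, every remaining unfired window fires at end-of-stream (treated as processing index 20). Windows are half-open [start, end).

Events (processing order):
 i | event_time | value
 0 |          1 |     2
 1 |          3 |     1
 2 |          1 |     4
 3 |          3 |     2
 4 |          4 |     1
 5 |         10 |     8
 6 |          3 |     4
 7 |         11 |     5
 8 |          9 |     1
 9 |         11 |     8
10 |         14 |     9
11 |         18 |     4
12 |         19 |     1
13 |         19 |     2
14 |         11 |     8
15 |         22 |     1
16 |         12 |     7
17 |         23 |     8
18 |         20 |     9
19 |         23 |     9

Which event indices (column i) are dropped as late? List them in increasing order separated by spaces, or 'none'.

6 14 16

i=0 t=1 v=2: → [0,4); WM=-2
i=1 t=3 v=1: → [3,7),[0,4); WM=0
i=2 t=1 v=4: → [0,4); WM=0
i=3 t=3 v=2: → [3,7),[0,4); WM=0
i=4 t=4 v=1: → [3,7); WM=1
i=5 t=10 v=8: → [9,13); WM=7; [0,4) fires=4 [3,7) fires=2
i=6 t=3 v=4: DROP (t<7-3); WM=7
i=7 t=11 v=5: → [9,13); WM=8
i=8 t=9 v=1: → [9,13),[6,10); WM=8
i=9 t=11 v=8: → [9,13); WM=8
i=10 t=14 v=9: → [12,16); WM=11; [6,10) fires=1
i=11 t=18 v=4: → [18,22),[15,19); WM=15; [9,13) fires=8
i=12 t=19 v=1: → [18,22); WM=16; [12,16) fires=9
i=13 t=19 v=2: → [18,22); WM=16
i=14 t=11 v=8: DROP (t<16-3); WM=16
i=15 t=22 v=1: → [21,25); WM=19; [15,19) fires=4
i=16 t=12 v=7: DROP (t<19-3); WM=19
i=17 t=23 v=8: → [21,25); WM=20
i=18 t=20 v=9: → [18,22); WM=20
i=19 t=23 v=9: → [21,25); WM=20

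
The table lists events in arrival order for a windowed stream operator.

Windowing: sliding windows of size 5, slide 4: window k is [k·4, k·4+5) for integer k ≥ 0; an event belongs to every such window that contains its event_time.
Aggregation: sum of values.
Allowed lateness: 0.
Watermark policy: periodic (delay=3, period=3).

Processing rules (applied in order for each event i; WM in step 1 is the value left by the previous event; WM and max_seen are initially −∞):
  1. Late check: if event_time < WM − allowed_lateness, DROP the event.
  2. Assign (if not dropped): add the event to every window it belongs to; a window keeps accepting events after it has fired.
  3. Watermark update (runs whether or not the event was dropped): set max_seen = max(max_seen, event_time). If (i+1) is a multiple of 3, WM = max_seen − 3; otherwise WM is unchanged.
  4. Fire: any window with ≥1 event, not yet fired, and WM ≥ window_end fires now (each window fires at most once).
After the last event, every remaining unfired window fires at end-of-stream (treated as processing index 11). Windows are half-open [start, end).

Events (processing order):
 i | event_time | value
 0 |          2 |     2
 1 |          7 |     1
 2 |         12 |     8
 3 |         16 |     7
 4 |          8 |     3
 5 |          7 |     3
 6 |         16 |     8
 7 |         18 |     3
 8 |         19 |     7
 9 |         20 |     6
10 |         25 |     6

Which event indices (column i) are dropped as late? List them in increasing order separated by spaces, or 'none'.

i=0 t=2 v=2: → [0,5); WM=−∞
i=1 t=7 v=1: → [4,9); WM=−∞
i=2 t=12 v=8: → [12,17),[8,13); WM=9; [0,5) fires=2 [4,9) fires=1
i=3 t=16 v=7: → [16,21),[12,17); WM=9
i=4 t=8 v=3: DROP (t<9-0); WM=9
i=5 t=7 v=3: DROP (t<9-0); WM=13; [8,13) fires=8
i=6 t=16 v=8: → [16,21),[12,17); WM=13
i=7 t=18 v=3: → [16,21); WM=13
i=8 t=19 v=7: → [16,21); WM=16
i=9 t=20 v=6: → [20,25),[16,21); WM=16
i=10 t=25 v=6: → [24,29); WM=16

4 5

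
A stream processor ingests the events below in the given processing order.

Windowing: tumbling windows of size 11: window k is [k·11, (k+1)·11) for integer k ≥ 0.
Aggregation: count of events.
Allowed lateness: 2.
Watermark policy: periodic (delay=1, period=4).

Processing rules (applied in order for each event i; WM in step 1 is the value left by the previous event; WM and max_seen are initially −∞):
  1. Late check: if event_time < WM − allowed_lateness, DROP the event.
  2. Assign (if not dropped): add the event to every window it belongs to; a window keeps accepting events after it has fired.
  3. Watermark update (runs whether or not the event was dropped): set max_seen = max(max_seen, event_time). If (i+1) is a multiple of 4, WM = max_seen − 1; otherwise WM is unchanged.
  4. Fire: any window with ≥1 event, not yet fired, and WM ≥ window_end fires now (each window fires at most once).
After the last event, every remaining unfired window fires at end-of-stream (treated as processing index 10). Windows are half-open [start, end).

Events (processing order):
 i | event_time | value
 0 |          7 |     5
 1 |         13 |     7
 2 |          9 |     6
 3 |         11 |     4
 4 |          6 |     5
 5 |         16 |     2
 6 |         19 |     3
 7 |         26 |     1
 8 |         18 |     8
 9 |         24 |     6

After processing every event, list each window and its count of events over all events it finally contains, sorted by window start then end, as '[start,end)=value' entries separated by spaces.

i=0 t=7 v=5: → [0,11); WM=−∞
i=1 t=13 v=7: → [11,22); WM=−∞
i=2 t=9 v=6: → [0,11); WM=−∞
i=3 t=11 v=4: → [11,22); WM=12; [0,11) fires=2
i=4 t=6 v=5: DROP (t<12-2); WM=12
i=5 t=16 v=2: → [11,22); WM=12
i=6 t=19 v=3: → [11,22); WM=12
i=7 t=26 v=1: → [22,33); WM=25; [11,22) fires=4
i=8 t=18 v=8: DROP (t<25-2); WM=25
i=9 t=24 v=6: → [22,33); WM=25

[0,11)=2 [11,22)=4 [22,33)=2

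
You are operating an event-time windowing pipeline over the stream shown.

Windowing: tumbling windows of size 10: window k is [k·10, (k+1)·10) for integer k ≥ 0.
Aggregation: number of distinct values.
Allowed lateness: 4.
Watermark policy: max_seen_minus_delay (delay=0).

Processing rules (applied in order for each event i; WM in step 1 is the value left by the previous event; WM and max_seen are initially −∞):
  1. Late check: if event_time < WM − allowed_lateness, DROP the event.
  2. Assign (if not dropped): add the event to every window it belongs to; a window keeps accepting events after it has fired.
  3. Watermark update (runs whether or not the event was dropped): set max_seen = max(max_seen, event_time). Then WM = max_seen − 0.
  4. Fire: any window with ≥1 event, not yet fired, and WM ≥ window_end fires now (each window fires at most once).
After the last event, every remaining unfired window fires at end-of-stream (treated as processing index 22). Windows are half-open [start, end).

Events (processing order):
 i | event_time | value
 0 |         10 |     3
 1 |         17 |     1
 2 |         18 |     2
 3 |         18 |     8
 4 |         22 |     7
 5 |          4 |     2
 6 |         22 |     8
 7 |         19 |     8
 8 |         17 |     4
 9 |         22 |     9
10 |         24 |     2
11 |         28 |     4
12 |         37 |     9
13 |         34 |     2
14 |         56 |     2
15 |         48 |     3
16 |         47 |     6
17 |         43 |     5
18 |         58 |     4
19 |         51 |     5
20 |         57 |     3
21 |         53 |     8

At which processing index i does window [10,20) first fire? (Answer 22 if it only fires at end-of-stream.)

i=0 t=10 v=3: → [10,20); WM=10
i=1 t=17 v=1: → [10,20); WM=17
i=2 t=18 v=2: → [10,20); WM=18
i=3 t=18 v=8: → [10,20); WM=18
i=4 t=22 v=7: → [20,30); WM=22; [10,20) fires=4
i=5 t=4 v=2: DROP (t<22-4); WM=22
i=6 t=22 v=8: → [20,30); WM=22
i=7 t=19 v=8: → [10,20); WM=22
i=8 t=17 v=4: DROP (t<22-4); WM=22
i=9 t=22 v=9: → [20,30); WM=22
i=10 t=24 v=2: → [20,30); WM=24
i=11 t=28 v=4: → [20,30); WM=28
i=12 t=37 v=9: → [30,40); WM=37; [20,30) fires=5
i=13 t=34 v=2: → [30,40); WM=37
i=14 t=56 v=2: → [50,60); WM=56; [30,40) fires=2
i=15 t=48 v=3: DROP (t<56-4); WM=56
i=16 t=47 v=6: DROP (t<56-4); WM=56
i=17 t=43 v=5: DROP (t<56-4); WM=56
i=18 t=58 v=4: → [50,60); WM=58
i=19 t=51 v=5: DROP (t<58-4); WM=58
i=20 t=57 v=3: → [50,60); WM=58
i=21 t=53 v=8: DROP (t<58-4); WM=58

4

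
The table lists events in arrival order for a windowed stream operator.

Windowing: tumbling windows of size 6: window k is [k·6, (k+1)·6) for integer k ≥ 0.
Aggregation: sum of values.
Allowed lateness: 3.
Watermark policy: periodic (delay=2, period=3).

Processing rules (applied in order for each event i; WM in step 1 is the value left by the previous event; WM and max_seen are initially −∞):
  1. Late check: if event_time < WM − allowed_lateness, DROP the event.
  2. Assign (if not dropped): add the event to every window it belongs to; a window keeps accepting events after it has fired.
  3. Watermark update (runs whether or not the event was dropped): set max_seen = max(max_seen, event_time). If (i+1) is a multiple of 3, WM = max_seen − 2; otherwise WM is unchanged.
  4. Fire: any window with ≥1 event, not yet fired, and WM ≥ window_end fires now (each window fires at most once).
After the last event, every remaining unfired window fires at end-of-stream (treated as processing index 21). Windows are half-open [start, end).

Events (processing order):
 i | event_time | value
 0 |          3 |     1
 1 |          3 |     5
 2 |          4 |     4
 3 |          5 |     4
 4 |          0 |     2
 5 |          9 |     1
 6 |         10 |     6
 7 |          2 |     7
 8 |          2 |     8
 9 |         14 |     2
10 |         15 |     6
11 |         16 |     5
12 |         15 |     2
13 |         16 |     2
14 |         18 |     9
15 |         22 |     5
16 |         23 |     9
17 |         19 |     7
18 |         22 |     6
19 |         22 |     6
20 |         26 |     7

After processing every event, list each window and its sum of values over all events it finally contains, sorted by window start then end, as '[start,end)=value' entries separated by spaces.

i=0 t=3 v=1: → [0,6); WM=−∞
i=1 t=3 v=5: → [0,6); WM=−∞
i=2 t=4 v=4: → [0,6); WM=2
i=3 t=5 v=4: → [0,6); WM=2
i=4 t=0 v=2: → [0,6); WM=2
i=5 t=9 v=1: → [6,12); WM=7; [0,6) fires=16
i=6 t=10 v=6: → [6,12); WM=7
i=7 t=2 v=7: DROP (t<7-3); WM=7
i=8 t=2 v=8: DROP (t<7-3); WM=8
i=9 t=14 v=2: → [12,18); WM=8
i=10 t=15 v=6: → [12,18); WM=8
i=11 t=16 v=5: → [12,18); WM=14; [6,12) fires=7
i=12 t=15 v=2: → [12,18); WM=14
i=13 t=16 v=2: → [12,18); WM=14
i=14 t=18 v=9: → [18,24); WM=16
i=15 t=22 v=5: → [18,24); WM=16
i=16 t=23 v=9: → [18,24); WM=16
i=17 t=19 v=7: → [18,24); WM=21; [12,18) fires=17
i=18 t=22 v=6: → [18,24); WM=21
i=19 t=22 v=6: → [18,24); WM=21
i=20 t=26 v=7: → [24,30); WM=24; [18,24) fires=42

[0,6)=16 [6,12)=7 [12,18)=17 [18,24)=42 [24,30)=7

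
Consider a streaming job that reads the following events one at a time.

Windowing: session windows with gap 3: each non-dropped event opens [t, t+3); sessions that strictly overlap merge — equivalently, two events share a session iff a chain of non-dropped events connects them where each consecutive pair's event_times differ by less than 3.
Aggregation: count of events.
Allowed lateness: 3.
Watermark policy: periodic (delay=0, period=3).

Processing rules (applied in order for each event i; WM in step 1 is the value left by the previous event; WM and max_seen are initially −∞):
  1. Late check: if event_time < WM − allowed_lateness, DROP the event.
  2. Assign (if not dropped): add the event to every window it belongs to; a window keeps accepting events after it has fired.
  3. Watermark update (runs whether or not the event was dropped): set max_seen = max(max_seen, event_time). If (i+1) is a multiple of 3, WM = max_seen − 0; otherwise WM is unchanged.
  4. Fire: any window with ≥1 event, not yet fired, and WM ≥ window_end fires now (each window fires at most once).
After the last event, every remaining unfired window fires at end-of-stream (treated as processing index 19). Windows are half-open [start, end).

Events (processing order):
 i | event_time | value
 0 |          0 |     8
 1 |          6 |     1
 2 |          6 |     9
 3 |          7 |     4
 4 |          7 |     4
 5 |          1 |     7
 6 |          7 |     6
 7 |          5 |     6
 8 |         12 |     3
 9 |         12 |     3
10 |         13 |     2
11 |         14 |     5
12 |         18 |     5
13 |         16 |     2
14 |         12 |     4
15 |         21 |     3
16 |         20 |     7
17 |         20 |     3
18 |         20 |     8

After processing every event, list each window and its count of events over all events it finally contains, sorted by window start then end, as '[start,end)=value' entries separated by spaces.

i=0 t=0 v=8: → [0,3); WM=−∞
i=1 t=6 v=1: → [6,9); WM=−∞
i=2 t=6 v=9: → [6,9); WM=6
i=3 t=7 v=4: → [6,10); WM=6
i=4 t=7 v=4: → [6,10); WM=6
i=5 t=1 v=7: DROP (t<6-3); WM=7
i=6 t=7 v=6: → [6,10); WM=7
i=7 t=5 v=6: → [5,10); WM=7
i=8 t=12 v=3: → [12,15); WM=12
i=9 t=12 v=3: → [12,15); WM=12
i=10 t=13 v=2: → [12,16); WM=12
i=11 t=14 v=5: → [12,17); WM=14
i=12 t=18 v=5: → [18,21); WM=14
i=13 t=16 v=2: → [12,21); WM=14
i=14 t=12 v=4: → [12,21); WM=18
i=15 t=21 v=3: → [21,24); WM=18
i=16 t=20 v=7: → [12,24); WM=18
i=17 t=20 v=3: → [12,24); WM=21
i=18 t=20 v=8: → [12,24); WM=21

[0,3)=1 [5,10)=6 [12,24)=11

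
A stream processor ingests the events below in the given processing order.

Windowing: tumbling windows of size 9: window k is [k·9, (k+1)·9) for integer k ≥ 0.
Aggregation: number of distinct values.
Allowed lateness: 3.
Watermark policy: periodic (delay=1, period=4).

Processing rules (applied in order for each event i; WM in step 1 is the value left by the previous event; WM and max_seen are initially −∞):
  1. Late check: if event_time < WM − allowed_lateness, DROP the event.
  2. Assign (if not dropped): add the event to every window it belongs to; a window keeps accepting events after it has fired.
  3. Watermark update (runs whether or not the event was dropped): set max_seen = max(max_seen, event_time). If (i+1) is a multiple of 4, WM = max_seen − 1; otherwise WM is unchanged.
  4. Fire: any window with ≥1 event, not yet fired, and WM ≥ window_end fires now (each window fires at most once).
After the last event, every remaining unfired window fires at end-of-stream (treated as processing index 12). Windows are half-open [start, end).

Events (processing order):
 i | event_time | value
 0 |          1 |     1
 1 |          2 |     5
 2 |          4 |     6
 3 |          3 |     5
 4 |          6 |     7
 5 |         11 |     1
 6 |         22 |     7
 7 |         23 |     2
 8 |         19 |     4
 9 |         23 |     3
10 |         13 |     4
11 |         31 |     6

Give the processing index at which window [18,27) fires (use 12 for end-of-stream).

11

i=0 t=1 v=1: → [0,9); WM=−∞
i=1 t=2 v=5: → [0,9); WM=−∞
i=2 t=4 v=6: → [0,9); WM=−∞
i=3 t=3 v=5: → [0,9); WM=3
i=4 t=6 v=7: → [0,9); WM=3
i=5 t=11 v=1: → [9,18); WM=3
i=6 t=22 v=7: → [18,27); WM=3
i=7 t=23 v=2: → [18,27); WM=22; [0,9) fires=4 [9,18) fires=1
i=8 t=19 v=4: → [18,27); WM=22
i=9 t=23 v=3: → [18,27); WM=22
i=10 t=13 v=4: DROP (t<22-3); WM=22
i=11 t=31 v=6: → [27,36); WM=30; [18,27) fires=4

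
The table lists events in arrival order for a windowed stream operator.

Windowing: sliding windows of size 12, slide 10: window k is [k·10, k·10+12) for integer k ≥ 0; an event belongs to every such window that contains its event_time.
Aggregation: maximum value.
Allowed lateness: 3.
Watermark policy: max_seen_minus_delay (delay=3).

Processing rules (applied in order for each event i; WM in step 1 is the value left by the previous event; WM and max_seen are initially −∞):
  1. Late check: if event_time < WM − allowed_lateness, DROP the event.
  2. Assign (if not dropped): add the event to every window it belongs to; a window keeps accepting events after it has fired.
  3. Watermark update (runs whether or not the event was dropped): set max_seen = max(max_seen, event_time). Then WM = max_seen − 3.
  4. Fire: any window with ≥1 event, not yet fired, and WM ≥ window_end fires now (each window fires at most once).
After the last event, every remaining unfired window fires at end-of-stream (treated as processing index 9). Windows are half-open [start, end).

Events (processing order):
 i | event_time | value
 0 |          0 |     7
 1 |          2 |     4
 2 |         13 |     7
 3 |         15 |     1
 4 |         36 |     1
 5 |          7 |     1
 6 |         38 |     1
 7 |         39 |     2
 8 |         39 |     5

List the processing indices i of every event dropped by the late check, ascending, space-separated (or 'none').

i=0 t=0 v=7: → [0,12); WM=-3
i=1 t=2 v=4: → [0,12); WM=-1
i=2 t=13 v=7: → [10,22); WM=10
i=3 t=15 v=1: → [10,22); WM=12; [0,12) fires=7
i=4 t=36 v=1: → [30,42); WM=33; [10,22) fires=7
i=5 t=7 v=1: DROP (t<33-3); WM=33
i=6 t=38 v=1: → [30,42); WM=35
i=7 t=39 v=2: → [30,42); WM=36
i=8 t=39 v=5: → [30,42); WM=36

5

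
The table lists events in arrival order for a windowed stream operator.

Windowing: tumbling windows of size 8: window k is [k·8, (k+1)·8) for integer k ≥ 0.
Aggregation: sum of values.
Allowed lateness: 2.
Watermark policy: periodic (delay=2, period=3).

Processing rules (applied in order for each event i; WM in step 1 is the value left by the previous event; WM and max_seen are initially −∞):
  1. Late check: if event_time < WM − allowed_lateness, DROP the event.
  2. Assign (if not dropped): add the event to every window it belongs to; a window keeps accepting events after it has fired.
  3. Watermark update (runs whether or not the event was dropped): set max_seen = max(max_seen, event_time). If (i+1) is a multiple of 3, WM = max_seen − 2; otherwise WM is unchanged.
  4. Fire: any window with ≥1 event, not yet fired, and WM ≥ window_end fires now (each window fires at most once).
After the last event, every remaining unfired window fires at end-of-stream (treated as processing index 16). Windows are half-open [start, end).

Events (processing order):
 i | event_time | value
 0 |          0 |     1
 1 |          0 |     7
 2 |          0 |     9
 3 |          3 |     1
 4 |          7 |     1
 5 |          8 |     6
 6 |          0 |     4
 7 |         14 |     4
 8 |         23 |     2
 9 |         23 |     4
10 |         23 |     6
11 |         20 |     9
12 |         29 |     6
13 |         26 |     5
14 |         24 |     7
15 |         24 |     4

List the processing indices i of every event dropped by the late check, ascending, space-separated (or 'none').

i=0 t=0 v=1: → [0,8); WM=−∞
i=1 t=0 v=7: → [0,8); WM=−∞
i=2 t=0 v=9: → [0,8); WM=-2
i=3 t=3 v=1: → [0,8); WM=-2
i=4 t=7 v=1: → [0,8); WM=-2
i=5 t=8 v=6: → [8,16); WM=6
i=6 t=0 v=4: DROP (t<6-2); WM=6
i=7 t=14 v=4: → [8,16); WM=6
i=8 t=23 v=2: → [16,24); WM=21; [0,8) fires=19 [8,16) fires=10
i=9 t=23 v=4: → [16,24); WM=21
i=10 t=23 v=6: → [16,24); WM=21
i=11 t=20 v=9: → [16,24); WM=21
i=12 t=29 v=6: → [24,32); WM=21
i=13 t=26 v=5: → [24,32); WM=21
i=14 t=24 v=7: → [24,32); WM=27; [16,24) fires=21
i=15 t=24 v=4: DROP (t<27-2); WM=27

6 15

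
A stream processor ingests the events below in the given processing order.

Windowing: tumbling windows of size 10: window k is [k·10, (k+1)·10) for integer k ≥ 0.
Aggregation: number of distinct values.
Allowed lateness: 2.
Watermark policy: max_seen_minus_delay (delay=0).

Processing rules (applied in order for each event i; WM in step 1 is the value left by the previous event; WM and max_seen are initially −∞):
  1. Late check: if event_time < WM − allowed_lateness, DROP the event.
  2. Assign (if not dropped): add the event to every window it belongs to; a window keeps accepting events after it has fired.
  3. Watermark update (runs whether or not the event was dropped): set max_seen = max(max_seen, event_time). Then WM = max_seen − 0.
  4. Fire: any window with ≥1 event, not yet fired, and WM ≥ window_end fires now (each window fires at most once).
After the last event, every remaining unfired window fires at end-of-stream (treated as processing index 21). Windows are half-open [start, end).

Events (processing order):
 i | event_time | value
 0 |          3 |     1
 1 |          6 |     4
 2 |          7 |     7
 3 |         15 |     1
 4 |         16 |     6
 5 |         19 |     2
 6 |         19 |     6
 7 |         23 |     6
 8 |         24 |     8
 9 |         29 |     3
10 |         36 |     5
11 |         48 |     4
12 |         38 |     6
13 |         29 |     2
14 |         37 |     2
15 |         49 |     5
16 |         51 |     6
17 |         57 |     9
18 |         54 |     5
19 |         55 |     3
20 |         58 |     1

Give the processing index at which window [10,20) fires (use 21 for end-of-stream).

7

i=0 t=3 v=1: → [0,10); WM=3
i=1 t=6 v=4: → [0,10); WM=6
i=2 t=7 v=7: → [0,10); WM=7
i=3 t=15 v=1: → [10,20); WM=15; [0,10) fires=3
i=4 t=16 v=6: → [10,20); WM=16
i=5 t=19 v=2: → [10,20); WM=19
i=6 t=19 v=6: → [10,20); WM=19
i=7 t=23 v=6: → [20,30); WM=23; [10,20) fires=3
i=8 t=24 v=8: → [20,30); WM=24
i=9 t=29 v=3: → [20,30); WM=29
i=10 t=36 v=5: → [30,40); WM=36; [20,30) fires=3
i=11 t=48 v=4: → [40,50); WM=48; [30,40) fires=1
i=12 t=38 v=6: DROP (t<48-2); WM=48
i=13 t=29 v=2: DROP (t<48-2); WM=48
i=14 t=37 v=2: DROP (t<48-2); WM=48
i=15 t=49 v=5: → [40,50); WM=49
i=16 t=51 v=6: → [50,60); WM=51; [40,50) fires=2
i=17 t=57 v=9: → [50,60); WM=57
i=18 t=54 v=5: DROP (t<57-2); WM=57
i=19 t=55 v=3: → [50,60); WM=57
i=20 t=58 v=1: → [50,60); WM=58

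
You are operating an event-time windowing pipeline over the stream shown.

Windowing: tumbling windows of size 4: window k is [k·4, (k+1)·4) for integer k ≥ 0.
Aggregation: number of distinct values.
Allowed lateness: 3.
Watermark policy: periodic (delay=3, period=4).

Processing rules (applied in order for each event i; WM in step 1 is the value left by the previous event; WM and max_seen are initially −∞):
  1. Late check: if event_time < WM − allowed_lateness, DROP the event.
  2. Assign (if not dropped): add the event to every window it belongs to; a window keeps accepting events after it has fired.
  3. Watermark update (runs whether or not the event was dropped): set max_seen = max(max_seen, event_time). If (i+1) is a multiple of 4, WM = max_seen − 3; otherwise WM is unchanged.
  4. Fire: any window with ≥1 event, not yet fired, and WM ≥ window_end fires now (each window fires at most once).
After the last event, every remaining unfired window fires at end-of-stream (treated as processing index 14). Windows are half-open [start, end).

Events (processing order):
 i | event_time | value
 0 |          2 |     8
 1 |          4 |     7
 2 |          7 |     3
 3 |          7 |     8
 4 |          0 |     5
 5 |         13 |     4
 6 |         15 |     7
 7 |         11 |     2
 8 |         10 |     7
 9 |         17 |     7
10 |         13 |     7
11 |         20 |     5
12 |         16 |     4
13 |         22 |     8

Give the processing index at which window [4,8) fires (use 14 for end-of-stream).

i=0 t=2 v=8: → [0,4); WM=−∞
i=1 t=4 v=7: → [4,8); WM=−∞
i=2 t=7 v=3: → [4,8); WM=−∞
i=3 t=7 v=8: → [4,8); WM=4; [0,4) fires=1
i=4 t=0 v=5: DROP (t<4-3); WM=4
i=5 t=13 v=4: → [12,16); WM=4
i=6 t=15 v=7: → [12,16); WM=4
i=7 t=11 v=2: → [8,12); WM=12; [4,8) fires=3 [8,12) fires=1
i=8 t=10 v=7: → [8,12); WM=12
i=9 t=17 v=7: → [16,20); WM=12
i=10 t=13 v=7: → [12,16); WM=12
i=11 t=20 v=5: → [20,24); WM=17; [12,16) fires=2
i=12 t=16 v=4: → [16,20); WM=17
i=13 t=22 v=8: → [20,24); WM=17

7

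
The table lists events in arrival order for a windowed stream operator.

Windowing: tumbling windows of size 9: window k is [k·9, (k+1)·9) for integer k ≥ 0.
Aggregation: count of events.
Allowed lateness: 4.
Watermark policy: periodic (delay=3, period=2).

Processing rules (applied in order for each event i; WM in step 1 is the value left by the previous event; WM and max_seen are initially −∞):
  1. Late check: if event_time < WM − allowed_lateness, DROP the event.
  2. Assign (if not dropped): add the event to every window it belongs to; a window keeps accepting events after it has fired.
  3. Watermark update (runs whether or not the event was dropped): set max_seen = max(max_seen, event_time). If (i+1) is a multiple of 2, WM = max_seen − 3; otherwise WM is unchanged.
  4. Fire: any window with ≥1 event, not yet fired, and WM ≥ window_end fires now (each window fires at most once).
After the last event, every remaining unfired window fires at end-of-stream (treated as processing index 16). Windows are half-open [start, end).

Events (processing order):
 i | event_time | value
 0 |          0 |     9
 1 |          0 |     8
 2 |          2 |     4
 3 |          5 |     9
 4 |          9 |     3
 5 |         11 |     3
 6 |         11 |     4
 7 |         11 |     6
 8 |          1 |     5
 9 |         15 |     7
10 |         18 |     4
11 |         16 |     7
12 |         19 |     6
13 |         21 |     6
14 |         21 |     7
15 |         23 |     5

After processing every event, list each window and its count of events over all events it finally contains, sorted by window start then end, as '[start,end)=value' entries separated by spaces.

i=0 t=0 v=9: → [0,9); WM=−∞
i=1 t=0 v=8: → [0,9); WM=-3
i=2 t=2 v=4: → [0,9); WM=-3
i=3 t=5 v=9: → [0,9); WM=2
i=4 t=9 v=3: → [9,18); WM=2
i=5 t=11 v=3: → [9,18); WM=8
i=6 t=11 v=4: → [9,18); WM=8
i=7 t=11 v=6: → [9,18); WM=8
i=8 t=1 v=5: DROP (t<8-4); WM=8
i=9 t=15 v=7: → [9,18); WM=12; [0,9) fires=4
i=10 t=18 v=4: → [18,27); WM=12
i=11 t=16 v=7: → [9,18); WM=15
i=12 t=19 v=6: → [18,27); WM=15
i=13 t=21 v=6: → [18,27); WM=18; [9,18) fires=6
i=14 t=21 v=7: → [18,27); WM=18
i=15 t=23 v=5: → [18,27); WM=20

[0,9)=4 [9,18)=6 [18,27)=5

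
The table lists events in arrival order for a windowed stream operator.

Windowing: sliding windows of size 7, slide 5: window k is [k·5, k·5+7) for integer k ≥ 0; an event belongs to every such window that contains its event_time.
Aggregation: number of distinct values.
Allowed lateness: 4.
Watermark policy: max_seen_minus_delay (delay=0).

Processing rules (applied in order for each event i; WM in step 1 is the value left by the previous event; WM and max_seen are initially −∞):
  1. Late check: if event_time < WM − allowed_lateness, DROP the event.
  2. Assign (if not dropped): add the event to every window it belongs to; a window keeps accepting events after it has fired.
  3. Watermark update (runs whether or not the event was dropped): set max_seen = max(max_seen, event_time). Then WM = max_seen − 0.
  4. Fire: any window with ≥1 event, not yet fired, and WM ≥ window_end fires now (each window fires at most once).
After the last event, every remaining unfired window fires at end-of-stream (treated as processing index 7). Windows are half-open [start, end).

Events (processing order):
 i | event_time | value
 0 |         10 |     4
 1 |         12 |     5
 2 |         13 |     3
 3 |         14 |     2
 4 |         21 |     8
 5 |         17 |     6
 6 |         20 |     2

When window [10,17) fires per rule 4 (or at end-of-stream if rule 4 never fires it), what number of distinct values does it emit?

i=0 t=10 v=4: → [10,17),[5,12); WM=10
i=1 t=12 v=5: → [10,17); WM=12; [5,12) fires=1
i=2 t=13 v=3: → [10,17); WM=13
i=3 t=14 v=2: → [10,17); WM=14
i=4 t=21 v=8: → [20,27),[15,22); WM=21; [10,17) fires=4
i=5 t=17 v=6: → [15,22); WM=21
i=6 t=20 v=2: → [20,27),[15,22); WM=21

4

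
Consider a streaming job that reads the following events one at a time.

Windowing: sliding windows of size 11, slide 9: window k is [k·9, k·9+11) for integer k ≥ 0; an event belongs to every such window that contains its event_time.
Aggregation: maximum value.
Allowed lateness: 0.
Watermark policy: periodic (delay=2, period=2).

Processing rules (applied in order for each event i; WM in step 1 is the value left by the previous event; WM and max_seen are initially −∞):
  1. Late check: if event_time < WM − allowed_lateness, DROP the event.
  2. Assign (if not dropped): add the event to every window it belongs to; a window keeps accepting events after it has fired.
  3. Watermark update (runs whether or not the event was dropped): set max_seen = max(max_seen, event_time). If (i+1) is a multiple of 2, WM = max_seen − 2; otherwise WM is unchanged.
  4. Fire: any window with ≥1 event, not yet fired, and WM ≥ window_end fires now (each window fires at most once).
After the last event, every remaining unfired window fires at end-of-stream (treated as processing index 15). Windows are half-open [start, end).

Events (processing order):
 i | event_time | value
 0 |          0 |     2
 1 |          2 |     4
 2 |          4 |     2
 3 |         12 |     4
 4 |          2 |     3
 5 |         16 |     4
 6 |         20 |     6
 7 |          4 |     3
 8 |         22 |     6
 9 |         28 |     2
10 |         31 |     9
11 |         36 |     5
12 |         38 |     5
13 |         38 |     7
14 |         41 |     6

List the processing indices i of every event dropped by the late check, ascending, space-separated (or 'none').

4 7

i=0 t=0 v=2: → [0,11); WM=−∞
i=1 t=2 v=4: → [0,11); WM=0
i=2 t=4 v=2: → [0,11); WM=0
i=3 t=12 v=4: → [9,20); WM=10
i=4 t=2 v=3: DROP (t<10-0); WM=10
i=5 t=16 v=4: → [9,20); WM=14; [0,11) fires=4
i=6 t=20 v=6: → [18,29); WM=14
i=7 t=4 v=3: DROP (t<14-0); WM=18
i=8 t=22 v=6: → [18,29); WM=18
i=9 t=28 v=2: → [27,38),[18,29); WM=26; [9,20) fires=4
i=10 t=31 v=9: → [27,38); WM=26
i=11 t=36 v=5: → [36,47),[27,38); WM=34; [18,29) fires=6
i=12 t=38 v=5: → [36,47); WM=34
i=13 t=38 v=7: → [36,47); WM=36
i=14 t=41 v=6: → [36,47); WM=36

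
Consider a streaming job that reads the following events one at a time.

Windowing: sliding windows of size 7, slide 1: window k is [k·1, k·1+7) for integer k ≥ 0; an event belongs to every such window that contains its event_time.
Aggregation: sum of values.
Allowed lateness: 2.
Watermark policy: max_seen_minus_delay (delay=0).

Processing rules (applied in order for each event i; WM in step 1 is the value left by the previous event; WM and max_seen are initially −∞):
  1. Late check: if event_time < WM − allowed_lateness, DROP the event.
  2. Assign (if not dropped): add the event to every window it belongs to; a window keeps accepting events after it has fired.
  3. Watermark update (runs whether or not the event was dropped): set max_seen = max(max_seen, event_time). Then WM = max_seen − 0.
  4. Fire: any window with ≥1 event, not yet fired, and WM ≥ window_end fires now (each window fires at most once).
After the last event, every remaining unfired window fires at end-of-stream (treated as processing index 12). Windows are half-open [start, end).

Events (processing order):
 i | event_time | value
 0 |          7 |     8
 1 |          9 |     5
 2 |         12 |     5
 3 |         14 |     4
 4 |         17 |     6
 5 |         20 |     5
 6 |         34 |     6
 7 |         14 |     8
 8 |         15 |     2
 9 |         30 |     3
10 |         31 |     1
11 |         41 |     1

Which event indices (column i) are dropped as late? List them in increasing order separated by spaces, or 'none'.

i=0 t=7 v=8: → [7,14),[6,13),[5,12),[4,11),[3,10),[2,9),[1,8); WM=7
i=1 t=9 v=5: → [9,16),[8,15),[7,14),[6,13),[5,12),[4,11),[3,10); WM=9; [1,8) fires=8 [2,9) fires=8
i=2 t=12 v=5: → [12,19),[11,18),[10,17),[9,16),[8,15),[7,14),[6,13); WM=12; [3,10) fires=13 [4,11) fires=13 [5,12) fires=13
i=3 t=14 v=4: → [14,21),[13,20),[12,19),[11,18),[10,17),[9,16),[8,15); WM=14; [6,13) fires=18 [7,14) fires=18
i=4 t=17 v=6: → [17,24),[16,23),[15,22),[14,21),[13,20),[12,19),[11,18); WM=17; [8,15) fires=14 [9,16) fires=14 [10,17) fires=9
i=5 t=20 v=5: → [20,27),[19,26),[18,25),[17,24),[16,23),[15,22),[14,21); WM=20; [11,18) fires=15 [12,19) fires=15 [13,20) fires=10
i=6 t=34 v=6: → [34,41),[33,40),[32,39),[31,38),[30,37),[29,36),[28,35); WM=34; [14,21) fires=15 [15,22) fires=11 [16,23) fires=11 [17,24) fires=11 [18,25) fires=5 [19,26) fires=5 [20,27) fires=5
i=7 t=14 v=8: DROP (t<34-2); WM=34
i=8 t=15 v=2: DROP (t<34-2); WM=34
i=9 t=30 v=3: DROP (t<34-2); WM=34
i=10 t=31 v=1: DROP (t<34-2); WM=34
i=11 t=41 v=1: → [41,48),[40,47),[39,46),[38,45),[37,44),[36,43),[35,42); WM=41; [28,35) fires=6 [29,36) fires=6 [30,37) fires=6 [31,38) fires=6 [32,39) fires=6 [33,40) fires=6 [34,41) fires=6

7 8 9 10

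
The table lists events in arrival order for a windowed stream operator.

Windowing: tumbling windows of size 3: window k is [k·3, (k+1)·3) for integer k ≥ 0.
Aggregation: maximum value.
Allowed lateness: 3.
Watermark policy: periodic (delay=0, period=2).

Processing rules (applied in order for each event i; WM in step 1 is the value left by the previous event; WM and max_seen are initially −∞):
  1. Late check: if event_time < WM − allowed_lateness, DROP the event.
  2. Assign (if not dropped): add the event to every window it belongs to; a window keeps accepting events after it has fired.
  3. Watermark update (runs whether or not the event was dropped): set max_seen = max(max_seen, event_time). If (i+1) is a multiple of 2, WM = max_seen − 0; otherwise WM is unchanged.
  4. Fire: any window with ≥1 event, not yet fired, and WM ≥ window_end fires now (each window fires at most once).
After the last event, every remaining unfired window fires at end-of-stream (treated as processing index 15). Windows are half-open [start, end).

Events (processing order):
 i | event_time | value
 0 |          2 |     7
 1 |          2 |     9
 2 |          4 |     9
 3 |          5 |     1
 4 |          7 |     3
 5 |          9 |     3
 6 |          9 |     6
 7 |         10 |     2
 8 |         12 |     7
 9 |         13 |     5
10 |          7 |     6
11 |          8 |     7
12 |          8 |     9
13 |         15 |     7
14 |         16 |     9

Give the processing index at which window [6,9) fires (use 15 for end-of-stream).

i=0 t=2 v=7: → [0,3); WM=−∞
i=1 t=2 v=9: → [0,3); WM=2
i=2 t=4 v=9: → [3,6); WM=2
i=3 t=5 v=1: → [3,6); WM=5; [0,3) fires=9
i=4 t=7 v=3: → [6,9); WM=5
i=5 t=9 v=3: → [9,12); WM=9; [3,6) fires=9 [6,9) fires=3
i=6 t=9 v=6: → [9,12); WM=9
i=7 t=10 v=2: → [9,12); WM=10
i=8 t=12 v=7: → [12,15); WM=10
i=9 t=13 v=5: → [12,15); WM=13; [9,12) fires=6
i=10 t=7 v=6: DROP (t<13-3); WM=13
i=11 t=8 v=7: DROP (t<13-3); WM=13
i=12 t=8 v=9: DROP (t<13-3); WM=13
i=13 t=15 v=7: → [15,18); WM=15; [12,15) fires=7
i=14 t=16 v=9: → [15,18); WM=15

5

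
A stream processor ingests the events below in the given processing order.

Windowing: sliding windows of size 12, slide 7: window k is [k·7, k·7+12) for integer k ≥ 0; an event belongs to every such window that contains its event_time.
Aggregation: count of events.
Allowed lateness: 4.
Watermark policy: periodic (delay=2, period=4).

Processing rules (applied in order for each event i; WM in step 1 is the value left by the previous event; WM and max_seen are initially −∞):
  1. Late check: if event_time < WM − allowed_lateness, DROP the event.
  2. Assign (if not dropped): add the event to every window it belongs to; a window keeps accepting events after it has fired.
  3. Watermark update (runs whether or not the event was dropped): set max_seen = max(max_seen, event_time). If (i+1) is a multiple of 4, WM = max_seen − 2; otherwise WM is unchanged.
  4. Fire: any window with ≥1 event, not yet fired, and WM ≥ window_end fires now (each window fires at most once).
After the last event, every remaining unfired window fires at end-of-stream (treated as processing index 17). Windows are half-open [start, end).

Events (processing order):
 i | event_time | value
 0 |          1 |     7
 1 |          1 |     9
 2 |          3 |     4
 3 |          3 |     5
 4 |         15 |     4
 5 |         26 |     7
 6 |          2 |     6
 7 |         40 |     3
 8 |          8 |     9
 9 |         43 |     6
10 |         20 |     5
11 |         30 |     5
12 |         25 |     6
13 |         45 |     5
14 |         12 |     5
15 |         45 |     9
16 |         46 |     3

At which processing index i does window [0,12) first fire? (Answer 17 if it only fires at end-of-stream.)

7

i=0 t=1 v=7: → [0,12); WM=−∞
i=1 t=1 v=9: → [0,12); WM=−∞
i=2 t=3 v=4: → [0,12); WM=−∞
i=3 t=3 v=5: → [0,12); WM=1
i=4 t=15 v=4: → [14,26),[7,19); WM=1
i=5 t=26 v=7: → [21,33); WM=1
i=6 t=2 v=6: → [0,12); WM=1
i=7 t=40 v=3: → [35,47); WM=38; [0,12) fires=5 [7,19) fires=1 [14,26) fires=1 [21,33) fires=1
i=8 t=8 v=9: DROP (t<38-4); WM=38
i=9 t=43 v=6: → [42,54),[35,47); WM=38
i=10 t=20 v=5: DROP (t<38-4); WM=38
i=11 t=30 v=5: DROP (t<38-4); WM=41
i=12 t=25 v=6: DROP (t<41-4); WM=41
i=13 t=45 v=5: → [42,54),[35,47); WM=41
i=14 t=12 v=5: DROP (t<41-4); WM=41
i=15 t=45 v=9: → [42,54),[35,47); WM=43
i=16 t=46 v=3: → [42,54),[35,47); WM=43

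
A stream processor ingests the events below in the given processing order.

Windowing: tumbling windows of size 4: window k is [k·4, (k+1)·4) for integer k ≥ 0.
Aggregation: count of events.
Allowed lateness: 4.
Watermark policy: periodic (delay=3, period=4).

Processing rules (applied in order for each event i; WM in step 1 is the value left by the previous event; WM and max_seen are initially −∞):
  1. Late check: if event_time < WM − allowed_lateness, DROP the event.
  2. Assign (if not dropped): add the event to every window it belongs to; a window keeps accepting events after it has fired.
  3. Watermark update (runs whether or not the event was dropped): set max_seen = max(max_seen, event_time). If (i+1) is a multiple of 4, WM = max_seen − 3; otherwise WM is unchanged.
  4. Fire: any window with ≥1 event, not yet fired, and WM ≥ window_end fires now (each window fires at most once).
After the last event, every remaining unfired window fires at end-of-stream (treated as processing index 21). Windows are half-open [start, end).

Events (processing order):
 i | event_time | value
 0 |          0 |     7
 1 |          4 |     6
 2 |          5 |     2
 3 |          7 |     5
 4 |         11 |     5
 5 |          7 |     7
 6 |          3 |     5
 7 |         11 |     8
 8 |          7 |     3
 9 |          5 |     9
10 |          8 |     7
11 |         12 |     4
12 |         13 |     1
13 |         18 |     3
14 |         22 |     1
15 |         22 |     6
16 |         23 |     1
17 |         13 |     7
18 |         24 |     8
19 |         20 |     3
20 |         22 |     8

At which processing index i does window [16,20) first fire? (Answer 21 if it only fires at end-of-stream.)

i=0 t=0 v=7: → [0,4); WM=−∞
i=1 t=4 v=6: → [4,8); WM=−∞
i=2 t=5 v=2: → [4,8); WM=−∞
i=3 t=7 v=5: → [4,8); WM=4; [0,4) fires=1
i=4 t=11 v=5: → [8,12); WM=4
i=5 t=7 v=7: → [4,8); WM=4
i=6 t=3 v=5: → [0,4); WM=4
i=7 t=11 v=8: → [8,12); WM=8; [4,8) fires=4
i=8 t=7 v=3: → [4,8); WM=8
i=9 t=5 v=9: → [4,8); WM=8
i=10 t=8 v=7: → [8,12); WM=8
i=11 t=12 v=4: → [12,16); WM=9
i=12 t=13 v=1: → [12,16); WM=9
i=13 t=18 v=3: → [16,20); WM=9
i=14 t=22 v=1: → [20,24); WM=9
i=15 t=22 v=6: → [20,24); WM=19; [8,12) fires=3 [12,16) fires=2
i=16 t=23 v=1: → [20,24); WM=19
i=17 t=13 v=7: DROP (t<19-4); WM=19
i=18 t=24 v=8: → [24,28); WM=19
i=19 t=20 v=3: → [20,24); WM=21; [16,20) fires=1
i=20 t=22 v=8: → [20,24); WM=21

19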